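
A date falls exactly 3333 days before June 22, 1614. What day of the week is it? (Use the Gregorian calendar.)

Saturday

First find the weekday of Jun 22, 1614. Doomsday rule: the anchor day for the 1600s is Tuesday. For year 14: 14÷12 = 1 r 2, and 2÷4 = 0, so 1+2+0 = 3.
Tuesday + 3 ≡ Friday — that's 1614's doomsday.
In June the doomsday date is Jun 6.
Jun 22 is 16 days after Jun 6; 16 mod 7 = 2, so Friday + 2 = Sunday.
3333 mod 7 = 1, so 3333 days before a Sunday is Sunday − 1 = Saturday.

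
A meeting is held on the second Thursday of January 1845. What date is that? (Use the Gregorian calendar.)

January 1, 1845 is a Wednesday.
The first Thursday is therefore January 2 (1 days later).
The second Thursday is 2 + 1×7 = January 9.

January 9, 1845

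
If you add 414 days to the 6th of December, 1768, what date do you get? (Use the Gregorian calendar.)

January 24, 1770

+365 (one year) → Dec 6, 1769 (49 left).
Dec has 31 days: +26 → Jan 1, 1770 (23 left).
+23 → Jan 24, 1770.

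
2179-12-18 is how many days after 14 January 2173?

Jan 14, 2173 → Jan 14, 2174: 365 days.
Jan 14, 2174 → Jan 14, 2175: 365 days.
Jan 14, 2175 → Jan 14, 2176: 365 days.
Jan 14, 2176 → Jan 14, 2177: 366 days (Feb 29, 2176 is in that span).
Jan 14, 2177 → Jan 14, 2178: 365 days.
Jan 14, 2178 → Jan 14, 2179: 365 days.
Jan 14, 2179 → Feb 14, 2179: 31 days (January has 31).
Feb 14, 2179 → Mar 14, 2179: 28 days (February has 28).
Mar 14, 2179 → Apr 14, 2179: 31 days (March has 31).
Apr 14, 2179 → May 14, 2179: 30 days (April has 30).
May 14, 2179 → Jun 14, 2179: 31 days (May has 31).
Jun 14, 2179 → Jul 14, 2179: 30 days (June has 30).
Jul 14, 2179 → Aug 14, 2179: 31 days (July has 31).
Aug 14, 2179 → Sep 14, 2179: 31 days (August has 31).
Sep 14, 2179 → Oct 14, 2179: 30 days (September has 30).
Oct 14, 2179 → Nov 14, 2179: 31 days (October has 31).
Nov 14, 2179 → Dec 14, 2179: 30 days (November has 30).
Dec 14, 2179 → Dec 18, 2179: 4 days.
Total: 2529 days.

2529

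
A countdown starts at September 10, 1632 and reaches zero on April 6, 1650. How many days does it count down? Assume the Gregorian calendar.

6417

Sep 10, 1632 → Sep 10, 1633: 365 days.
Sep 10, 1633 → Sep 10, 1634: 365 days.
Sep 10, 1634 → Sep 10, 1635: 365 days.
Sep 10, 1635 → Sep 10, 1636: 366 days (Feb 29, 1636 is in that span).
Sep 10, 1636 → Sep 10, 1637: 365 days.
Sep 10, 1637 → Sep 10, 1638: 365 days.
Sep 10, 1638 → Sep 10, 1639: 365 days.
Sep 10, 1639 → Sep 10, 1640: 366 days (Feb 29, 1640 is in that span).
Sep 10, 1640 → Sep 10, 1641: 365 days.
Sep 10, 1641 → Sep 10, 1642: 365 days.
Sep 10, 1642 → Sep 10, 1643: 365 days.
Sep 10, 1643 → Sep 10, 1644: 366 days (Feb 29, 1644 is in that span).
Sep 10, 1644 → Sep 10, 1645: 365 days.
Sep 10, 1645 → Sep 10, 1646: 365 days.
Sep 10, 1646 → Sep 10, 1647: 365 days.
Sep 10, 1647 → Sep 10, 1648: 366 days (Feb 29, 1648 is in that span).
Sep 10, 1648 → Sep 10, 1649: 365 days.
Sep 10, 1649 → Oct 10, 1649: 30 days (September has 30).
Oct 10, 1649 → Nov 10, 1649: 31 days (October has 31).
Nov 10, 1649 → Dec 10, 1649: 30 days (November has 30).
Dec 10, 1649 → Jan 10, 1650: 31 days (December has 31).
Jan 10, 1650 → Feb 10, 1650: 31 days (January has 31).
Feb 10, 1650 → Mar 10, 1650: 28 days (February has 28).
Mar 10, 1650 → Apr 6, 1650: 27 days.
Total: 6417 days.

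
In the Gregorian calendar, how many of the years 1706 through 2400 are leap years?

169

Multiples of 4 in [1706,2400]: 174.
Of those, multiples of 100: 7 (not leap unless ÷400).
Multiples of 400: 2.
Leap years = 174 − 7 + 2 = 169.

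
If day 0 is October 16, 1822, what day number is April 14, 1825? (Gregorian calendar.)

911

Oct 16, 1822 → Oct 16, 1823: 365 days.
Oct 16, 1823 → Oct 16, 1824: 366 days (Feb 29, 1824 is in that span).
Oct 16, 1824 → Nov 16, 1824: 31 days (October has 31).
Nov 16, 1824 → Dec 16, 1824: 30 days (November has 30).
Dec 16, 1824 → Jan 16, 1825: 31 days (December has 31).
Jan 16, 1825 → Feb 16, 1825: 31 days (January has 31).
Feb 16, 1825 → Mar 16, 1825: 28 days (February has 28).
Mar 16, 1825 → Apr 14, 1825: 29 days.
Total: 911 days.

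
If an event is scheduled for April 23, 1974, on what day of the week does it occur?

Tuesday

January 1, 1974 is a Tuesday.
Jan 1, 1974 → Feb 1, 1974: 31 days (January has 31).
Feb 1, 1974 → Mar 1, 1974: 28 days (February has 28).
Mar 1, 1974 → Apr 1, 1974: 31 days (March has 31).
Apr 1, 1974 → Apr 23, 1974: 22 days.
Total: 112 days.
112 mod 7 = 0, so Tuesday + 0 = Tuesday.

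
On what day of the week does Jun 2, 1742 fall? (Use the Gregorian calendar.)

Doomsday rule: the anchor day for the 1700s is Sunday. For year 42: 42÷12 = 3 r 6, and 6÷4 = 1, so 3+6+1 = 10.
Sunday + 10 ≡ Wednesday — that's 1742's doomsday.
In June the doomsday date is Jun 6.
Jun 2 is 4 days before Jun 6; 4 mod 7 = 4, so Wednesday − 4 = Saturday.

Saturday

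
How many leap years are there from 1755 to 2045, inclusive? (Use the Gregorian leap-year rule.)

71

Multiples of 4 in [1755,2045]: 73.
Of those, multiples of 100: 3 (not leap unless ÷400).
Multiples of 400: 1.
Leap years = 73 − 3 + 1 = 71.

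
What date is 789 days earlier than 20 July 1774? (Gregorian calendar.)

−365 (one year) → Jul 20, 1773 (424 left).
−365 (one year) → Jul 20, 1772 (59 left).
−20 → Jun 30, 1772 (end of Jun, 30 days; 39 left).
−30 → May 31, 1772 (end of May, 31 days; 9 left).
−9 → May 22, 1772.

May 22, 1772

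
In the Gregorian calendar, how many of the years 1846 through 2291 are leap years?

108

Multiples of 4 in [1846,2291]: 111.
Of those, multiples of 100: 4 (not leap unless ÷400).
Multiples of 400: 1.
Leap years = 111 − 4 + 1 = 108.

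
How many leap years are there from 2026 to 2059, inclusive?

Multiples of 4 in [2026,2059]: 8.
Of those, multiples of 100: 0 (not leap unless ÷400).
Multiples of 400: 0.
Leap years = 8 − 0 + 0 = 8.

8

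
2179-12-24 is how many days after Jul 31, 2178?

511

Jul 31, 2178 → Jul 31, 2179: 365 days.
Jul 31, 2179 → Aug 31, 2179: 31 days (July has 31).
Aug 31, 2179 → Sep 30, 2179: 30 days (August has 31).
Sep 30, 2179 → Oct 30, 2179: 30 days (September has 30).
Oct 30, 2179 → Nov 30, 2179: 31 days (October has 31).
Nov 30, 2179 → Dec 24, 2179: 24 days.
Total: 511 days.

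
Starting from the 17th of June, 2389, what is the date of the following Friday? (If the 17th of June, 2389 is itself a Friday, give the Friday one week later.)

June 23, 2389

Jun 17, 2389 is a Saturday.
From Saturday to the next Friday is 6 days.
Jun 17, 2389 + 6 = Jun 23, 2389.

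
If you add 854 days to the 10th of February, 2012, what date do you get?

June 13, 2014

+366 (one year; includes Feb 29, 2012) → Feb 10, 2013 (488 left).
+365 (one year) → Feb 10, 2014 (123 left).
Feb has 28 days: +19 → Mar 1, 2014 (104 left).
Mar has 31 days: +31 → Apr 1, 2014 (73 left).
Apr has 30 days: +30 → May 1, 2014 (43 left).
May has 31 days: +31 → Jun 1, 2014 (12 left).
+12 → Jun 13, 2014.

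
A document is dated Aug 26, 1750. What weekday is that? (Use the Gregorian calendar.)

Wednesday

Doomsday rule: the anchor day for the 1700s is Sunday. For year 50: 50÷12 = 4 r 2, and 2÷4 = 0, so 4+2+0 = 6.
Sunday + 6 ≡ Saturday — that's 1750's doomsday.
In August the doomsday date is Aug 8.
Aug 26 is 18 days after Aug 8; 18 mod 7 = 4, so Saturday + 4 = Wednesday.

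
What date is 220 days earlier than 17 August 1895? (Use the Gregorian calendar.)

January 9, 1895

−17 → Jul 31, 1895 (end of Jul, 31 days; 203 left).
−31 → Jun 30, 1895 (end of Jun, 30 days; 172 left).
−30 → May 31, 1895 (end of May, 31 days; 142 left).
−31 → Apr 30, 1895 (end of Apr, 30 days; 111 left).
−30 → Mar 31, 1895 (end of Mar, 31 days; 81 left).
−31 → Feb 28, 1895 (end of Feb, 28 days; 50 left).
−28 → Jan 31, 1895 (end of Jan, 31 days; 22 left).
−22 → Jan 9, 1895.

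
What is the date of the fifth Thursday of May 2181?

May 31, 2181

May 1, 2181 is a Tuesday.
The first Thursday is therefore May 3 (2 days later).
The fifth Thursday is 3 + 4×7 = May 31.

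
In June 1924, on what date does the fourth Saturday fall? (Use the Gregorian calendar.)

June 1, 1924 is a Sunday.
The first Saturday is therefore June 7 (6 days later).
The fourth Saturday is 7 + 3×7 = June 28.

June 28, 1924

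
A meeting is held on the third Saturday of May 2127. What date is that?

May 17, 2127

May 1, 2127 is a Thursday.
The first Saturday is therefore May 3 (2 days later).
The third Saturday is 3 + 2×7 = May 17.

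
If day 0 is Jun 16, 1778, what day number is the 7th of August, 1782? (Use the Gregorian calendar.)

Jun 16, 1778 → Jun 16, 1779: 365 days.
Jun 16, 1779 → Jun 16, 1780: 366 days (Feb 29, 1780 is in that span).
Jun 16, 1780 → Jun 16, 1781: 365 days.
Jun 16, 1781 → Jun 16, 1782: 365 days.
Jun 16, 1782 → Jul 16, 1782: 30 days (June has 30).
Jul 16, 1782 → Aug 7, 1782: 22 days.
Total: 1513 days.

1513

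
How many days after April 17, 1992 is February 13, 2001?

3224

Apr 17, 1992 → Apr 17, 1993: 365 days.
Apr 17, 1993 → Apr 17, 1994: 365 days.
Apr 17, 1994 → Apr 17, 1995: 365 days.
Apr 17, 1995 → Apr 17, 1996: 366 days (Feb 29, 1996 is in that span).
Apr 17, 1996 → Apr 17, 1997: 365 days.
Apr 17, 1997 → Apr 17, 1998: 365 days.
Apr 17, 1998 → Apr 17, 1999: 365 days.
Apr 17, 1999 → Apr 17, 2000: 366 days (Feb 29, 2000 is in that span).
Apr 17, 2000 → May 17, 2000: 30 days (April has 30).
May 17, 2000 → Jun 17, 2000: 31 days (May has 31).
Jun 17, 2000 → Jul 17, 2000: 30 days (June has 30).
Jul 17, 2000 → Aug 17, 2000: 31 days (July has 31).
Aug 17, 2000 → Sep 17, 2000: 31 days (August has 31).
Sep 17, 2000 → Oct 17, 2000: 30 days (September has 30).
Oct 17, 2000 → Nov 17, 2000: 31 days (October has 31).
Nov 17, 2000 → Dec 17, 2000: 30 days (November has 30).
Dec 17, 2000 → Jan 17, 2001: 31 days (December has 31).
Jan 17, 2001 → Feb 13, 2001: 27 days.
Total: 3224 days.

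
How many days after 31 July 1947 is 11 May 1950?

Jul 31, 1947 → Jul 31, 1948: 366 days (Feb 29, 1948 is in that span).
Jul 31, 1948 → Jul 31, 1949: 365 days.
Jul 31, 1949 → Aug 31, 1949: 31 days (July has 31).
Aug 31, 1949 → Sep 30, 1949: 30 days (August has 31).
Sep 30, 1949 → Oct 30, 1949: 30 days (September has 30).
Oct 30, 1949 → Nov 30, 1949: 31 days (October has 31).
Nov 30, 1949 → Dec 30, 1949: 30 days (November has 30).
Dec 30, 1949 → Jan 30, 1950: 31 days (December has 31).
Jan 30, 1950 → Feb 28, 1950: 29 days (January has 31).
Feb 28, 1950 → Mar 28, 1950: 28 days (February has 28).
Mar 28, 1950 → Apr 28, 1950: 31 days (March has 31).
Apr 28, 1950 → May 11, 1950: 13 days.
Total: 1015 days.

1015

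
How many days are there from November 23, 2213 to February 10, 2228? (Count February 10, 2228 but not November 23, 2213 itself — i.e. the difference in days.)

Nov 23, 2213 → Nov 23, 2214: 365 days.
Nov 23, 2214 → Nov 23, 2215: 365 days.
Nov 23, 2215 → Nov 23, 2216: 366 days (Feb 29, 2216 is in that span).
Nov 23, 2216 → Nov 23, 2217: 365 days.
Nov 23, 2217 → Nov 23, 2218: 365 days.
Nov 23, 2218 → Nov 23, 2219: 365 days.
Nov 23, 2219 → Nov 23, 2220: 366 days (Feb 29, 2220 is in that span).
Nov 23, 2220 → Nov 23, 2221: 365 days.
Nov 23, 2221 → Nov 23, 2222: 365 days.
Nov 23, 2222 → Nov 23, 2223: 365 days.
Nov 23, 2223 → Nov 23, 2224: 366 days (Feb 29, 2224 is in that span).
Nov 23, 2224 → Nov 23, 2225: 365 days.
Nov 23, 2225 → Nov 23, 2226: 365 days.
Nov 23, 2226 → Nov 23, 2227: 365 days.
Nov 23, 2227 → Dec 23, 2227: 30 days (November has 30).
Dec 23, 2227 → Jan 23, 2228: 31 days (December has 31).
Jan 23, 2228 → Feb 10, 2228: 18 days.
Total: 5192 days.

5192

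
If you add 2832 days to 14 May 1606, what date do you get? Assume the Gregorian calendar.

February 13, 1614

+365 (one year) → May 14, 1607 (2467 left).
+366 (one year; includes Feb 29, 1608) → May 14, 1608 (2101 left).
+365 (one year) → May 14, 1609 (1736 left).
+365 (one year) → May 14, 1610 (1371 left).
+365 (one year) → May 14, 1611 (1006 left).
+366 (one year; includes Feb 29, 1612) → May 14, 1612 (640 left).
+365 (one year) → May 14, 1613 (275 left).
May has 31 days: +18 → Jun 1, 1613 (257 left).
Jun has 30 days: +30 → Jul 1, 1613 (227 left).
Jul has 31 days: +31 → Aug 1, 1613 (196 left).
Aug has 31 days: +31 → Sep 1, 1613 (165 left).
Sep has 30 days: +30 → Oct 1, 1613 (135 left).
Oct has 31 days: +31 → Nov 1, 1613 (104 left).
Nov has 30 days: +30 → Dec 1, 1613 (74 left).
Dec has 31 days: +31 → Jan 1, 1614 (43 left).
Jan has 31 days: +31 → Feb 1, 1614 (12 left).
+12 → Feb 13, 1614.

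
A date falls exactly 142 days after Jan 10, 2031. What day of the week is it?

Jan 10, 2031 is a Friday.
142 mod 7 = 2, so 142 days after a Friday is Friday + 2 = Sunday.

Sunday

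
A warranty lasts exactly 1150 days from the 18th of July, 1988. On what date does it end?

+365 (one year) → Jul 18, 1989 (785 left).
+365 (one year) → Jul 18, 1990 (420 left).
+365 (one year) → Jul 18, 1991 (55 left).
Jul has 31 days: +14 → Aug 1, 1991 (41 left).
Aug has 31 days: +31 → Sep 1, 1991 (10 left).
+10 → Sep 11, 1991.

September 11, 1991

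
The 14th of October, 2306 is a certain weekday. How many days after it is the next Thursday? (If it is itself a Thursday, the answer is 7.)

Oct 14, 2306 is a Sunday.
From Sunday to the next Thursday is 4 days.

4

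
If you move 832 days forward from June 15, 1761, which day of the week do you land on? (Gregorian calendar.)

Jun 15, 1761 is a Monday.
832 mod 7 = 6, so 832 days after a Monday is Monday + 6 = Sunday.

Sunday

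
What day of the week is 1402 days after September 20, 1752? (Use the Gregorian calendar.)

Sep 20, 1752 is a Wednesday.
1402 mod 7 = 2, so 1402 days after a Wednesday is Wednesday + 2 = Friday.

Friday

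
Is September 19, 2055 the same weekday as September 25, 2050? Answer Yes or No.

Yes

From Sep 25, 2050 to Sep 19, 2055 is 1820 days.
1820 mod 7 = 0, so they are the same weekday.
(Sep 25, 2050 is a Sunday; Sep 19, 2055 is a Sunday.)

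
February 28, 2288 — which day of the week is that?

Tuesday

Doomsday rule: the anchor day for the 2200s is Friday. For year 88: 88÷12 = 7 r 4, and 4÷4 = 1, so 7+4+1 = 12.
Friday + 12 ≡ Wednesday — that's 2288's doomsday.
In February the doomsday date is Feb 29 (2288 is a leap year (divisible by 4)).
Feb 28 is 1 day before Feb 29; 1 mod 7 = 1, so Wednesday − 1 = Tuesday.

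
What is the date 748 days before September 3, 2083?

August 16, 2081

−365 (one year) → Sep 3, 2082 (383 left).
−3 → Aug 31, 2082 (end of Aug, 31 days; 380 left).
−31 → Jul 31, 2082 (end of Jul, 31 days; 349 left).
−31 → Jun 30, 2082 (end of Jun, 30 days; 318 left).
−30 → May 31, 2082 (end of May, 31 days; 288 left).
−31 → Apr 30, 2082 (end of Apr, 30 days; 257 left).
−30 → Mar 31, 2082 (end of Mar, 31 days; 227 left).
−31 → Feb 28, 2082 (end of Feb, 28 days; 196 left).
−28 → Jan 31, 2082 (end of Jan, 31 days; 168 left).
−31 → Dec 31, 2081 (end of Dec, 31 days; 137 left).
−31 → Nov 30, 2081 (end of Nov, 30 days; 106 left).
−30 → Oct 31, 2081 (end of Oct, 31 days; 76 left).
−31 → Sep 30, 2081 (end of Sep, 30 days; 45 left).
−30 → Aug 31, 2081 (end of Aug, 31 days; 15 left).
−15 → Aug 16, 2081.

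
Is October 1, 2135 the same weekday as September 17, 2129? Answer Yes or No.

From Sep 17, 2129 to Oct 1, 2135 is 2205 days.
2205 mod 7 = 0, so they are the same weekday.
(Sep 17, 2129 is a Saturday; Oct 1, 2135 is a Saturday.)

Yes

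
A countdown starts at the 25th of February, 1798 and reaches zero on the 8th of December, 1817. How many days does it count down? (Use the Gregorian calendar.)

Feb 25, 1798 → Feb 25, 1799: 365 days.
Feb 25, 1799 → Feb 25, 1800: 365 days.
Feb 25, 1800 → Feb 25, 1801: 365 days.
Feb 25, 1801 → Feb 25, 1802: 365 days.
Feb 25, 1802 → Feb 25, 1803: 365 days.
Feb 25, 1803 → Feb 25, 1804: 365 days.
Feb 25, 1804 → Feb 25, 1805: 366 days (Feb 29, 1804 is in that span).
Feb 25, 1805 → Feb 25, 1806: 365 days.
Feb 25, 1806 → Feb 25, 1807: 365 days.
Feb 25, 1807 → Feb 25, 1808: 365 days.
Feb 25, 1808 → Feb 25, 1809: 366 days (Feb 29, 1808 is in that span).
Feb 25, 1809 → Feb 25, 1810: 365 days.
Feb 25, 1810 → Feb 25, 1811: 365 days.
Feb 25, 1811 → Feb 25, 1812: 365 days.
Feb 25, 1812 → Feb 25, 1813: 366 days (Feb 29, 1812 is in that span).
Feb 25, 1813 → Feb 25, 1814: 365 days.
Feb 25, 1814 → Feb 25, 1815: 365 days.
Feb 25, 1815 → Feb 25, 1816: 365 days.
Feb 25, 1816 → Feb 25, 1817: 366 days (Feb 29, 1816 is in that span).
Feb 25, 1817 → Mar 25, 1817: 28 days (February has 28).
Mar 25, 1817 → Apr 25, 1817: 31 days (March has 31).
Apr 25, 1817 → May 25, 1817: 30 days (April has 30).
May 25, 1817 → Jun 25, 1817: 31 days (May has 31).
Jun 25, 1817 → Jul 25, 1817: 30 days (June has 30).
Jul 25, 1817 → Aug 25, 1817: 31 days (July has 31).
Aug 25, 1817 → Sep 25, 1817: 31 days (August has 31).
Sep 25, 1817 → Oct 25, 1817: 30 days (September has 30).
Oct 25, 1817 → Nov 25, 1817: 31 days (October has 31).
Nov 25, 1817 → Dec 8, 1817: 13 days.
Total: 7225 days.

7225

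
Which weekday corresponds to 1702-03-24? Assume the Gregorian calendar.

Friday

Doomsday rule: the anchor day for the 1700s is Sunday. For year 02: 2÷12 = 0 r 2, and 2÷4 = 0, so 0+2+0 = 2.
Sunday + 2 ≡ Tuesday — that's 1702's doomsday.
In March the doomsday date is Mar 14.
Mar 24 is 10 days after Mar 14; 10 mod 7 = 3, so Tuesday + 3 = Friday.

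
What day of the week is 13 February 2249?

Doomsday rule: the anchor day for the 2200s is Friday. For year 49: 49÷12 = 4 r 1, and 1÷4 = 0, so 4+1+0 = 5.
Friday + 5 ≡ Wednesday — that's 2249's doomsday.
In February the doomsday date is Feb 28 (2249 is not a leap year).
Feb 13 is 15 days before Feb 28; 15 mod 7 = 1, so Wednesday − 1 = Tuesday.

Tuesday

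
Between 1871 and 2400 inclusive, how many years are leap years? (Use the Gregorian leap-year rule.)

Multiples of 4 in [1871,2400]: 133.
Of those, multiples of 100: 6 (not leap unless ÷400).
Multiples of 400: 2.
Leap years = 133 − 6 + 2 = 129.

129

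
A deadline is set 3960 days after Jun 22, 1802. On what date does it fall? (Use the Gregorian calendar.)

April 25, 1813

+365 (one year) → Jun 22, 1803 (3595 left).
+366 (one year; includes Feb 29, 1804) → Jun 22, 1804 (3229 left).
+365 (one year) → Jun 22, 1805 (2864 left).
+365 (one year) → Jun 22, 1806 (2499 left).
+365 (one year) → Jun 22, 1807 (2134 left).
+366 (one year; includes Feb 29, 1808) → Jun 22, 1808 (1768 left).
+365 (one year) → Jun 22, 1809 (1403 left).
+365 (one year) → Jun 22, 1810 (1038 left).
+365 (one year) → Jun 22, 1811 (673 left).
+366 (one year; includes Feb 29, 1812) → Jun 22, 1812 (307 left).
Jun has 30 days: +9 → Jul 1, 1812 (298 left).
Jul has 31 days: +31 → Aug 1, 1812 (267 left).
Aug has 31 days: +31 → Sep 1, 1812 (236 left).
Sep has 30 days: +30 → Oct 1, 1812 (206 left).
Oct has 31 days: +31 → Nov 1, 1812 (175 left).
Nov has 30 days: +30 → Dec 1, 1812 (145 left).
Dec has 31 days: +31 → Jan 1, 1813 (114 left).
Jan has 31 days: +31 → Feb 1, 1813 (83 left).
Feb has 28 days: +28 → Mar 1, 1813 (55 left).
Mar has 31 days: +31 → Apr 1, 1813 (24 left).
+24 → Apr 25, 1813.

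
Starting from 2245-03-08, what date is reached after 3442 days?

+365 (one year) → Mar 8, 2246 (3077 left).
+365 (one year) → Mar 8, 2247 (2712 left).
+366 (one year; includes Feb 29, 2248) → Mar 8, 2248 (2346 left).
+365 (one year) → Mar 8, 2249 (1981 left).
+365 (one year) → Mar 8, 2250 (1616 left).
+365 (one year) → Mar 8, 2251 (1251 left).
+366 (one year; includes Feb 29, 2252) → Mar 8, 2252 (885 left).
+365 (one year) → Mar 8, 2253 (520 left).
+365 (one year) → Mar 8, 2254 (155 left).
Mar has 31 days: +24 → Apr 1, 2254 (131 left).
Apr has 30 days: +30 → May 1, 2254 (101 left).
May has 31 days: +31 → Jun 1, 2254 (70 left).
Jun has 30 days: +30 → Jul 1, 2254 (40 left).
Jul has 31 days: +31 → Aug 1, 2254 (9 left).
+9 → Aug 10, 2254.

August 10, 2254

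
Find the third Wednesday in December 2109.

December 18, 2109

December 1, 2109 is a Sunday.
The first Wednesday is therefore December 4 (3 days later).
The third Wednesday is 4 + 2×7 = December 18.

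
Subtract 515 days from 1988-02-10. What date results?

−365 (one year) → Feb 10, 1987 (150 left).
−10 → Jan 31, 1987 (end of Jan, 31 days; 140 left).
−31 → Dec 31, 1986 (end of Dec, 31 days; 109 left).
−31 → Nov 30, 1986 (end of Nov, 30 days; 78 left).
−30 → Oct 31, 1986 (end of Oct, 31 days; 48 left).
−31 → Sep 30, 1986 (end of Sep, 30 days; 17 left).
−17 → Sep 13, 1986.

September 13, 1986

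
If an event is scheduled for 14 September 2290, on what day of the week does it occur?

Sunday

Doomsday rule: the anchor day for the 2200s is Friday. For year 90: 90÷12 = 7 r 6, and 6÷4 = 1, so 7+6+1 = 14.
Friday + 14 ≡ Friday — that's 2290's doomsday.
In September the doomsday date is Sep 5.
Sep 14 is 9 days after Sep 5; 9 mod 7 = 2, so Friday + 2 = Sunday.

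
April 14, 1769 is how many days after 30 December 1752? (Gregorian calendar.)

5949

Dec 30, 1752 → Dec 30, 1753: 365 days.
Dec 30, 1753 → Dec 30, 1754: 365 days.
Dec 30, 1754 → Dec 30, 1755: 365 days.
Dec 30, 1755 → Dec 30, 1756: 366 days (Feb 29, 1756 is in that span).
Dec 30, 1756 → Dec 30, 1757: 365 days.
Dec 30, 1757 → Dec 30, 1758: 365 days.
Dec 30, 1758 → Dec 30, 1759: 365 days.
Dec 30, 1759 → Dec 30, 1760: 366 days (Feb 29, 1760 is in that span).
Dec 30, 1760 → Dec 30, 1761: 365 days.
Dec 30, 1761 → Dec 30, 1762: 365 days.
Dec 30, 1762 → Dec 30, 1763: 365 days.
Dec 30, 1763 → Dec 30, 1764: 366 days (Feb 29, 1764 is in that span).
Dec 30, 1764 → Dec 30, 1765: 365 days.
Dec 30, 1765 → Dec 30, 1766: 365 days.
Dec 30, 1766 → Dec 30, 1767: 365 days.
Dec 30, 1767 → Dec 30, 1768: 366 days (Feb 29, 1768 is in that span).
Dec 30, 1768 → Jan 30, 1769: 31 days (December has 31).
Jan 30, 1769 → Feb 28, 1769: 29 days (January has 31).
Feb 28, 1769 → Mar 28, 1769: 28 days (February has 28).
Mar 28, 1769 → Apr 14, 1769: 17 days.
Total: 5949 days.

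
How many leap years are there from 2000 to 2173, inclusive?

43

Multiples of 4 in [2000,2173]: 44.
Of those, multiples of 100: 2 (not leap unless ÷400).
Multiples of 400: 1.
Leap years = 44 − 2 + 1 = 43.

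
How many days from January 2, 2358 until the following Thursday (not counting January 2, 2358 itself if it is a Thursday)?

Jan 2, 2358 is a Thursday.
From Thursday to the next Thursday is 7 days.

7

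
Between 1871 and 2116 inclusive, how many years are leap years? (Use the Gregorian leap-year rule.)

Multiples of 4 in [1871,2116]: 62.
Of those, multiples of 100: 3 (not leap unless ÷400).
Multiples of 400: 1.
Leap years = 62 − 3 + 1 = 60.

60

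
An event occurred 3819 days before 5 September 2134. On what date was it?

March 22, 2124

−365 (one year) → Sep 5, 2133 (3454 left).
−365 (one year) → Sep 5, 2132 (3089 left).
−366 (one year; includes Feb 29, 2132) → Sep 5, 2131 (2723 left).
−365 (one year) → Sep 5, 2130 (2358 left).
−365 (one year) → Sep 5, 2129 (1993 left).
−365 (one year) → Sep 5, 2128 (1628 left).
−366 (one year; includes Feb 29, 2128) → Sep 5, 2127 (1262 left).
−365 (one year) → Sep 5, 2126 (897 left).
−365 (one year) → Sep 5, 2125 (532 left).
−365 (one year) → Sep 5, 2124 (167 left).
−5 → Aug 31, 2124 (end of Aug, 31 days; 162 left).
−31 → Jul 31, 2124 (end of Jul, 31 days; 131 left).
−31 → Jun 30, 2124 (end of Jun, 30 days; 100 left).
−30 → May 31, 2124 (end of May, 31 days; 70 left).
−31 → Apr 30, 2124 (end of Apr, 30 days; 39 left).
−30 → Mar 31, 2124 (end of Mar, 31 days; 9 left).
−9 → Mar 22, 2124.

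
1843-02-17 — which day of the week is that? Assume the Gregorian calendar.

Friday

Doomsday rule: the anchor day for the 1800s is Friday. For year 43: 43÷12 = 3 r 7, and 7÷4 = 1, so 3+7+1 = 11.
Friday + 11 ≡ Tuesday — that's 1843's doomsday.
In February the doomsday date is Feb 28 (1843 is not a leap year).
Feb 17 is 11 days before Feb 28; 11 mod 7 = 4, so Tuesday − 4 = Friday.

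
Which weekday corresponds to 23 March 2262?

Doomsday rule: the anchor day for the 2200s is Friday. For year 62: 62÷12 = 5 r 2, and 2÷4 = 0, so 5+2+0 = 7.
Friday + 7 ≡ Friday — that's 2262's doomsday.
In March the doomsday date is Mar 14.
Mar 23 is 9 days after Mar 14; 9 mod 7 = 2, so Friday + 2 = Sunday.

Sunday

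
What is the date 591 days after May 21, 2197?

January 2, 2199

+365 (one year) → May 21, 2198 (226 left).
May has 31 days: +11 → Jun 1, 2198 (215 left).
Jun has 30 days: +30 → Jul 1, 2198 (185 left).
Jul has 31 days: +31 → Aug 1, 2198 (154 left).
Aug has 31 days: +31 → Sep 1, 2198 (123 left).
Sep has 30 days: +30 → Oct 1, 2198 (93 left).
Oct has 31 days: +31 → Nov 1, 2198 (62 left).
Nov has 30 days: +30 → Dec 1, 2198 (32 left).
Dec has 31 days: +31 → Jan 1, 2199 (1 left).
+1 → Jan 2, 2199.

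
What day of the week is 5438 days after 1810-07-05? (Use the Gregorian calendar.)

First find the weekday of Jul 5, 1810. Doomsday rule: the anchor day for the 1800s is Friday. For year 10: 10÷12 = 0 r 10, and 10÷4 = 2, so 0+10+2 = 12.
Friday + 12 ≡ Wednesday — that's 1810's doomsday.
In July the doomsday date is Jul 11.
Jul 5 is 6 days before Jul 11; 6 mod 7 = 6, so Wednesday − 6 = Thursday.
5438 mod 7 = 6, so 5438 days after a Thursday is Thursday + 6 = Wednesday.

Wednesday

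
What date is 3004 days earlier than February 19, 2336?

November 29, 2327

−365 (one year) → Feb 19, 2335 (2639 left).
−365 (one year) → Feb 19, 2334 (2274 left).
−365 (one year) → Feb 19, 2333 (1909 left).
−366 (one year; includes Feb 29, 2332) → Feb 19, 2332 (1543 left).
−365 (one year) → Feb 19, 2331 (1178 left).
−365 (one year) → Feb 19, 2330 (813 left).
−365 (one year) → Feb 19, 2329 (448 left).
−366 (one year; includes Feb 29, 2328) → Feb 19, 2328 (82 left).
−19 → Jan 31, 2328 (end of Jan, 31 days; 63 left).
−31 → Dec 31, 2327 (end of Dec, 31 days; 32 left).
−31 → Nov 30, 2327 (end of Nov, 30 days; 1 left).
−1 → Nov 29, 2327.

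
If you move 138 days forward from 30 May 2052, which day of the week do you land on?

Tuesday

First find the weekday of May 30, 2052. Doomsday rule: the anchor day for the 2000s is Tuesday. For year 52: 52÷12 = 4 r 4, and 4÷4 = 1, so 4+4+1 = 9.
Tuesday + 9 ≡ Thursday — that's 2052's doomsday.
In May the doomsday date is May 9.
May 30 is 21 days after May 9; 21 mod 7 = 0, so Thursday + 0 = Thursday.
138 mod 7 = 5, so 138 days after a Thursday is Thursday + 5 = Tuesday.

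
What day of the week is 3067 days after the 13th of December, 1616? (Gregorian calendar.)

Wednesday

Dec 13, 1616 is a Tuesday.
3067 mod 7 = 1, so 3067 days after a Tuesday is Tuesday + 1 = Wednesday.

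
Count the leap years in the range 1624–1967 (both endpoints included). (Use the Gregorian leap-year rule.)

Multiples of 4 in [1624,1967]: 86.
Of those, multiples of 100: 3 (not leap unless ÷400).
Multiples of 400: 0.
Leap years = 86 − 3 + 0 = 83.

83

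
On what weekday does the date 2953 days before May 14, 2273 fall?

Thursday

First find the weekday of May 14, 2273. Doomsday rule: the anchor day for the 2200s is Friday. For year 73: 73÷12 = 6 r 1, and 1÷4 = 0, so 6+1+0 = 7.
Friday + 7 ≡ Friday — that's 2273's doomsday.
In May the doomsday date is May 9.
May 14 is 5 days after May 9; 5 mod 7 = 5, so Friday + 5 = Wednesday.
2953 mod 7 = 6, so 2953 days before a Wednesday is Wednesday − 6 = Thursday.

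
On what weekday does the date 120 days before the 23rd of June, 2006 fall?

Thursday

First find the weekday of Jun 23, 2006. Doomsday rule: the anchor day for the 2000s is Tuesday. For year 06: 6÷12 = 0 r 6, and 6÷4 = 1, so 0+6+1 = 7.
Tuesday + 7 ≡ Tuesday — that's 2006's doomsday.
In June the doomsday date is Jun 6.
Jun 23 is 17 days after Jun 6; 17 mod 7 = 3, so Tuesday + 3 = Friday.
120 mod 7 = 1, so 120 days before a Friday is Friday − 1 = Thursday.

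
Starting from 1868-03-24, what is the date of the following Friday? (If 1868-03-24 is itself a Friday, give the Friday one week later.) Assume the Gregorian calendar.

March 27, 1868

Mar 24, 1868 is a Tuesday.
From Tuesday to the next Friday is 3 days.
Mar 24, 1868 + 3 = Mar 27, 1868.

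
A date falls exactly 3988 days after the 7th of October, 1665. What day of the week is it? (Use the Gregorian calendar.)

First find the weekday of Oct 7, 1665. Doomsday rule: the anchor day for the 1600s is Tuesday. For year 65: 65÷12 = 5 r 5, and 5÷4 = 1, so 5+5+1 = 11.
Tuesday + 11 ≡ Saturday — that's 1665's doomsday.
In October the doomsday date is Oct 10.
Oct 7 is 3 days before Oct 10; 3 mod 7 = 3, so Saturday − 3 = Wednesday.
3988 mod 7 = 5, so 3988 days after a Wednesday is Wednesday + 5 = Monday.

Monday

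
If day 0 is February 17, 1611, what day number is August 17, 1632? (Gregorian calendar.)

7852

Feb 17, 1611 → Feb 17, 1612: 365 days.
Feb 17, 1612 → Feb 17, 1613: 366 days (Feb 29, 1612 is in that span).
Feb 17, 1613 → Feb 17, 1614: 365 days.
Feb 17, 1614 → Feb 17, 1615: 365 days.
Feb 17, 1615 → Feb 17, 1616: 365 days.
Feb 17, 1616 → Feb 17, 1617: 366 days (Feb 29, 1616 is in that span).
Feb 17, 1617 → Feb 17, 1618: 365 days.
Feb 17, 1618 → Feb 17, 1619: 365 days.
Feb 17, 1619 → Feb 17, 1620: 365 days.
Feb 17, 1620 → Feb 17, 1621: 366 days (Feb 29, 1620 is in that span).
Feb 17, 1621 → Feb 17, 1622: 365 days.
Feb 17, 1622 → Feb 17, 1623: 365 days.
Feb 17, 1623 → Feb 17, 1624: 365 days.
Feb 17, 1624 → Feb 17, 1625: 366 days (Feb 29, 1624 is in that span).
Feb 17, 1625 → Feb 17, 1626: 365 days.
Feb 17, 1626 → Feb 17, 1627: 365 days.
Feb 17, 1627 → Feb 17, 1628: 365 days.
Feb 17, 1628 → Feb 17, 1629: 366 days (Feb 29, 1628 is in that span).
Feb 17, 1629 → Feb 17, 1630: 365 days.
Feb 17, 1630 → Feb 17, 1631: 365 days.
Feb 17, 1631 → Feb 17, 1632: 365 days.
Feb 17, 1632 → Mar 17, 1632: 29 days (February has 29).
Mar 17, 1632 → Apr 17, 1632: 31 days (March has 31).
Apr 17, 1632 → May 17, 1632: 30 days (April has 30).
May 17, 1632 → Jun 17, 1632: 31 days (May has 31).
Jun 17, 1632 → Jul 17, 1632: 30 days (June has 30).
Jul 17, 1632 → Aug 17, 1632: 31 days.
Total: 7852 days.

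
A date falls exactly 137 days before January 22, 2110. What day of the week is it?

Jan 22, 2110 is a Wednesday.
137 mod 7 = 4, so 137 days before a Wednesday is Wednesday − 4 = Saturday.

Saturday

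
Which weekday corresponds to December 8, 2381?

Tuesday

Doomsday rule: the anchor day for the 2300s is Wednesday. For year 81: 81÷12 = 6 r 9, and 9÷4 = 2, so 6+9+2 = 17.
Wednesday + 17 ≡ Saturday — that's 2381's doomsday.
In December the doomsday date is Dec 12.
Dec 8 is 4 days before Dec 12; 4 mod 7 = 4, so Saturday − 4 = Tuesday.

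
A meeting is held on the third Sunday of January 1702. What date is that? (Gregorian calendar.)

January 15, 1702

January 1, 1702 is a Sunday.
The first Sunday is therefore January 1 (same day).
The third Sunday is 1 + 2×7 = January 15.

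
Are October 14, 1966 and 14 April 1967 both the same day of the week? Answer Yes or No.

Yes

From Oct 14, 1966 to Apr 14, 1967 is 182 days.
182 mod 7 = 0, so they are the same weekday.
(Oct 14, 1966 is a Friday; Apr 14, 1967 is a Friday.)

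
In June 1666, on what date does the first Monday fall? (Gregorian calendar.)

June 7, 1666

June 1, 1666 is a Tuesday.
The first Monday is therefore June 7 (6 days later).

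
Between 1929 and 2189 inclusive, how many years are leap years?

64

Multiples of 4 in [1929,2189]: 65.
Of those, multiples of 100: 2 (not leap unless ÷400).
Multiples of 400: 1.
Leap years = 65 − 2 + 1 = 64.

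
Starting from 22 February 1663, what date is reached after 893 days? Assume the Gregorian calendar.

August 3, 1665

+365 (one year) → Feb 22, 1664 (528 left).
+366 (one year; includes Feb 29, 1664) → Feb 22, 1665 (162 left).
Feb has 28 days: +7 → Mar 1, 1665 (155 left).
Mar has 31 days: +31 → Apr 1, 1665 (124 left).
Apr has 30 days: +30 → May 1, 1665 (94 left).
May has 31 days: +31 → Jun 1, 1665 (63 left).
Jun has 30 days: +30 → Jul 1, 1665 (33 left).
Jul has 31 days: +31 → Aug 1, 1665 (2 left).
+2 → Aug 3, 1665.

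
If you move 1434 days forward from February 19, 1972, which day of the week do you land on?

Friday

Feb 19, 1972 is a Saturday.
1434 mod 7 = 6, so 1434 days after a Saturday is Saturday + 6 = Friday.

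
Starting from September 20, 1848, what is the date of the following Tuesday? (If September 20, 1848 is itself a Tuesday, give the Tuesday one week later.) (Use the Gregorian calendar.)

Sep 20, 1848 is a Wednesday.
From Wednesday to the next Tuesday is 6 days.
Sep 20, 1848 + 6 = Sep 26, 1848.

September 26, 1848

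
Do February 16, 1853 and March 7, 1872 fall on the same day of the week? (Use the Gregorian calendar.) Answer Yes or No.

No

From Feb 16, 1853 to Mar 7, 1872 is 6959 days.
6959 mod 7 = 1, so they are different weekdays.
(Feb 16, 1853 is a Wednesday; Mar 7, 1872 is a Thursday.)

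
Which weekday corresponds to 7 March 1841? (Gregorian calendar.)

Sunday

January 1, 1841 is a Friday.
Jan 1, 1841 → Feb 1, 1841: 31 days (January has 31).
Feb 1, 1841 → Mar 1, 1841: 28 days (February has 28).
Mar 1, 1841 → Mar 7, 1841: 6 days.
Total: 65 days.
65 mod 7 = 2, so Friday + 2 = Sunday.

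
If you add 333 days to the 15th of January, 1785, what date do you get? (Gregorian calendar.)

Jan has 31 days: +17 → Feb 1, 1785 (316 left).
Feb has 28 days: +28 → Mar 1, 1785 (288 left).
Mar has 31 days: +31 → Apr 1, 1785 (257 left).
Apr has 30 days: +30 → May 1, 1785 (227 left).
May has 31 days: +31 → Jun 1, 1785 (196 left).
Jun has 30 days: +30 → Jul 1, 1785 (166 left).
Jul has 31 days: +31 → Aug 1, 1785 (135 left).
Aug has 31 days: +31 → Sep 1, 1785 (104 left).
Sep has 30 days: +30 → Oct 1, 1785 (74 left).
Oct has 31 days: +31 → Nov 1, 1785 (43 left).
Nov has 30 days: +30 → Dec 1, 1785 (13 left).
+13 → Dec 14, 1785.

December 14, 1785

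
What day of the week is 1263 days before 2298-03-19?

First find the weekday of Mar 19, 2298. Doomsday rule: the anchor day for the 2200s is Friday. For year 98: 98÷12 = 8 r 2, and 2÷4 = 0, so 8+2+0 = 10.
Friday + 10 ≡ Monday — that's 2298's doomsday.
In March the doomsday date is Mar 14.
Mar 19 is 5 days after Mar 14; 5 mod 7 = 5, so Monday + 5 = Saturday.
1263 mod 7 = 3, so 1263 days before a Saturday is Saturday − 3 = Wednesday.

Wednesday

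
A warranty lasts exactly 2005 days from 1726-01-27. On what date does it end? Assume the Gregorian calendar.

+365 (one year) → Jan 27, 1727 (1640 left).
+365 (one year) → Jan 27, 1728 (1275 left).
+366 (one year; includes Feb 29, 1728) → Jan 27, 1729 (909 left).
+365 (one year) → Jan 27, 1730 (544 left).
+365 (one year) → Jan 27, 1731 (179 left).
Jan has 31 days: +5 → Feb 1, 1731 (174 left).
Feb has 28 days: +28 → Mar 1, 1731 (146 left).
Mar has 31 days: +31 → Apr 1, 1731 (115 left).
Apr has 30 days: +30 → May 1, 1731 (85 left).
May has 31 days: +31 → Jun 1, 1731 (54 left).
Jun has 30 days: +30 → Jul 1, 1731 (24 left).
+24 → Jul 25, 1731.

July 25, 1731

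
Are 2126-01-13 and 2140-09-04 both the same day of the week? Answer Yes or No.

Yes

From Jan 13, 2126 to Sep 4, 2140 is 5348 days.
5348 mod 7 = 0, so they are the same weekday.
(Jan 13, 2126 is a Sunday; Sep 4, 2140 is a Sunday.)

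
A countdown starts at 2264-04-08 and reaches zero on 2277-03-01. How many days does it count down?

4710

Apr 8, 2264 → Apr 8, 2265: 365 days.
Apr 8, 2265 → Apr 8, 2266: 365 days.
Apr 8, 2266 → Apr 8, 2267: 365 days.
Apr 8, 2267 → Apr 8, 2268: 366 days (Feb 29, 2268 is in that span).
Apr 8, 2268 → Apr 8, 2269: 365 days.
Apr 8, 2269 → Apr 8, 2270: 365 days.
Apr 8, 2270 → Apr 8, 2271: 365 days.
Apr 8, 2271 → Apr 8, 2272: 366 days (Feb 29, 2272 is in that span).
Apr 8, 2272 → Apr 8, 2273: 365 days.
Apr 8, 2273 → Apr 8, 2274: 365 days.
Apr 8, 2274 → Apr 8, 2275: 365 days.
Apr 8, 2275 → Apr 8, 2276: 366 days (Feb 29, 2276 is in that span).
Apr 8, 2276 → May 8, 2276: 30 days (April has 30).
May 8, 2276 → Jun 8, 2276: 31 days (May has 31).
Jun 8, 2276 → Jul 8, 2276: 30 days (June has 30).
Jul 8, 2276 → Aug 8, 2276: 31 days (July has 31).
Aug 8, 2276 → Sep 8, 2276: 31 days (August has 31).
Sep 8, 2276 → Oct 8, 2276: 30 days (September has 30).
Oct 8, 2276 → Nov 8, 2276: 31 days (October has 31).
Nov 8, 2276 → Dec 8, 2276: 30 days (November has 30).
Dec 8, 2276 → Jan 8, 2277: 31 days (December has 31).
Jan 8, 2277 → Feb 8, 2277: 31 days (January has 31).
Feb 8, 2277 → Mar 1, 2277: 21 days.
Total: 4710 days.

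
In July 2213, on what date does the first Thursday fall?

July 1, 2213

July 1, 2213 is a Thursday.
The first Thursday is therefore July 1 (same day).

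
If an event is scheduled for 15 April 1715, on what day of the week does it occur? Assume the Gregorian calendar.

Doomsday rule: the anchor day for the 1700s is Sunday. For year 15: 15÷12 = 1 r 3, and 3÷4 = 0, so 1+3+0 = 4.
Sunday + 4 ≡ Thursday — that's 1715's doomsday.
In April the doomsday date is Apr 4.
Apr 15 is 11 days after Apr 4; 11 mod 7 = 4, so Thursday + 4 = Monday.

Monday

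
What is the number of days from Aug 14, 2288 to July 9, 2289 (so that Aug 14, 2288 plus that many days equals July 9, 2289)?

329

Aug 14, 2288 → Sep 14, 2288: 31 days (August has 31).
Sep 14, 2288 → Oct 14, 2288: 30 days (September has 30).
Oct 14, 2288 → Nov 14, 2288: 31 days (October has 31).
Nov 14, 2288 → Dec 14, 2288: 30 days (November has 30).
Dec 14, 2288 → Jan 14, 2289: 31 days (December has 31).
Jan 14, 2289 → Feb 14, 2289: 31 days (January has 31).
Feb 14, 2289 → Mar 14, 2289: 28 days (February has 28).
Mar 14, 2289 → Apr 14, 2289: 31 days (March has 31).
Apr 14, 2289 → May 14, 2289: 30 days (April has 30).
May 14, 2289 → Jun 14, 2289: 31 days (May has 31).
Jun 14, 2289 → Jul 9, 2289: 25 days.
Total: 329 days.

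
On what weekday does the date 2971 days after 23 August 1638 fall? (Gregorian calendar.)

Thursday

First find the weekday of Aug 23, 1638. Doomsday rule: the anchor day for the 1600s is Tuesday. For year 38: 38÷12 = 3 r 2, and 2÷4 = 0, so 3+2+0 = 5.
Tuesday + 5 ≡ Sunday — that's 1638's doomsday.
In August the doomsday date is Aug 8.
Aug 23 is 15 days after Aug 8; 15 mod 7 = 1, so Sunday + 1 = Monday.
2971 mod 7 = 3, so 2971 days after a Monday is Monday + 3 = Thursday.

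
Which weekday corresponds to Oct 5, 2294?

Doomsday rule: the anchor day for the 2200s is Friday. For year 94: 94÷12 = 7 r 10, and 10÷4 = 2, so 7+10+2 = 19.
Friday + 19 ≡ Wednesday — that's 2294's doomsday.
In October the doomsday date is Oct 10.
Oct 5 is 5 days before Oct 10; 5 mod 7 = 5, so Wednesday − 5 = Friday.

Friday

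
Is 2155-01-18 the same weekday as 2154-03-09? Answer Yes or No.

From Mar 9, 2154 to Jan 18, 2155 is 315 days.
315 mod 7 = 0, so they are the same weekday.
(Mar 9, 2154 is a Saturday; Jan 18, 2155 is a Saturday.)

Yes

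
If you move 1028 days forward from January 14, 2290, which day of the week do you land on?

Monday

First find the weekday of Jan 14, 2290. Doomsday rule: the anchor day for the 2200s is Friday. For year 90: 90÷12 = 7 r 6, and 6÷4 = 1, so 7+6+1 = 14.
Friday + 14 ≡ Friday — that's 2290's doomsday.
In January the doomsday date is Jan 3 (2290 is not a leap year).
Jan 14 is 11 days after Jan 3; 11 mod 7 = 4, so Friday + 4 = Tuesday.
1028 mod 7 = 6, so 1028 days after a Tuesday is Tuesday + 6 = Monday.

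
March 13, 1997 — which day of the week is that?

Doomsday rule: the anchor day for the 1900s is Wednesday. For year 97: 97÷12 = 8 r 1, and 1÷4 = 0, so 8+1+0 = 9.
Wednesday + 9 ≡ Friday — that's 1997's doomsday.
In March the doomsday date is Mar 14.
Mar 13 is 1 day before Mar 14; 1 mod 7 = 1, so Friday − 1 = Thursday.

Thursday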